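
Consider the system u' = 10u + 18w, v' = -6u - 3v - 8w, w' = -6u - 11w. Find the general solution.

u(t) = -3C_1e^(-2t) - 2C_3e^(t), v(t) = 2C_1e^(-2t) - C_2e^(-3t) + C_3e^(t), w(t) = 2C_1e^(-2t) + C_3e^(t)

Coefficient matrix A = [[10, 0, 18], [-6, -3, -8], [-6, 0, -11]].
det(A - λI) = 0 gives eigenvalues λ = -2, -3, 1.
For λ=-2: eigenvector (-3,2,2).
For λ=-3: eigenvector (0,-1,0).
For λ=1: eigenvector (-2,1,1).
General solution: C_1e^(-2t)(-3,2,2) + C_2e^(-3t)(0,-1,0) + C_3e^(t)(-2,1,1).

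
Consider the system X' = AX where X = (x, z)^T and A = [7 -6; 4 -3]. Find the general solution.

x(t) = c_1e^(t) + 3c_2e^(3t), z(t) = c_1e^(t) + 2c_2e^(3t)

Coefficient matrix A = [[7, -6], [4, -3]].
Characteristic polynomial det(A - λI) = λ^2 - 4λ + 3 = 0.
Eigenvalues λ = 1, 3.
For λ=1: (A-λI) row 1 is [6, -6], so an eigenvector is (1, 1).
For λ=3: (A-λI) row 1 is [4, -6], so an eigenvector is (3, 2).
General solution: c_1e^(t)(1,1) + c_2e^(3t)(3,2).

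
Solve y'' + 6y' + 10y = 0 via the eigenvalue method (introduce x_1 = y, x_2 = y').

y(t) = C_1e^(-3t)cos(t) + C_2e^(-3t)sin(t)

Let x_1 = y, x_2 = y'. Then x_1' = x_2 and x_2' = -10x_1 - 6x_2.
A = [[0,1],[-10,-6]]; det(A-λI) = λ^2 + 6λ + 10.
Eigenvalues λ = -3 ± i.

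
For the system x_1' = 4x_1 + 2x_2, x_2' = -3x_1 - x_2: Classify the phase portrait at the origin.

unstable node

A = [[4,2],[-3,-1]]; det(A-λI) = λ^2 - 3λ + 2.
λ = 2, 1: both positive.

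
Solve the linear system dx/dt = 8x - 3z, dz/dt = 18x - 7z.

x(t) = K_1e^(-t) - K_2e^(2t), z(t) = 3K_1e^(-t) - 2K_2e^(2t)

Coefficient matrix A = [[8, -3], [18, -7]].
Characteristic polynomial det(A - λI) = λ^2 - λ - 2 = 0.
Eigenvalues λ = -1, 2.
For λ=-1: (A-λI) row 1 is [9, -3], so an eigenvector is (1, 3).
For λ=2: (A-λI) row 1 is [6, -3], so an eigenvector is (-1, -2).
General solution: K_1e^(-t)(1,3) + K_2e^(2t)(-1,-2).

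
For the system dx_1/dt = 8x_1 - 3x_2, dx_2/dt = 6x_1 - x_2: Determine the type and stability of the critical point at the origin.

A = [[8,-3],[6,-1]]; det(A-λI) = λ^2 - 7λ + 10.
λ = 5, 2: both positive.

unstable node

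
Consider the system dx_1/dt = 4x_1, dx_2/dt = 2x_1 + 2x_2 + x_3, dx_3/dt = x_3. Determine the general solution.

Coefficient matrix A = [[4, 0, 0], [2, 2, 1], [0, 0, 1]].
det(A - λI) = 0 gives eigenvalues λ = 2, 4, 1.
For λ=2: eigenvector (0,1,0).
For λ=4: eigenvector (-1,-1,0).
For λ=1: eigenvector (0,-1,1).
General solution: K_1e^(2t)(0,1,0) + K_2e^(4t)(-1,-1,0) + K_3e^(t)(0,-1,1).

x_1(t) = -K_2e^(4t), x_2(t) = K_1e^(2t) - K_2e^(4t) - K_3e^(t), x_3(t) = K_3e^(t)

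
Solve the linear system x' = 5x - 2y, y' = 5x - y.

x(t) = -C_1e^(2t)sin(t) - C_1e^(2t)cos(t) - C_2e^(2t)sin(t) + C_2e^(2t)cos(t), y(t) = -2C_1e^(2t)sin(t) - C_1e^(2t)cos(t) - C_2e^(2t)sin(t) + 2C_2e^(2t)cos(t)

Coefficient matrix A = [[5, -2], [5, -1]].
Characteristic polynomial det(A - λI) = λ^2 - 4λ + 5 = 0.
Eigenvalues λ = 2 ± i (complex conjugate pair).
For λ=2+i: an eigenvector is (-1,-1) - i(-1,-2) = (-1 + i, -1 + 2i).
A real fundamental pair from Re and Im of e^((2+i)t)v: X_1 = e^(2t)(cos(t)·(-1,-1) + sin(t)·(-1,-2)), X_2 = e^(2t)(sin(t)·(-1,-1) - cos(t)·(-1,-2)).
General solution: C_1X_1 + C_2X_2.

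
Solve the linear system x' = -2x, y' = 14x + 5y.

x(t) = -K_1e^(-2t), y(t) = 2K_1e^(-2t) + K_2e^(5t)

Coefficient matrix A = [[-2, 0], [14, 5]].
Characteristic polynomial det(A - λI) = λ^2 - 3λ - 10 = 0.
Eigenvalues λ = -2, 5.
For λ=-2: (A-λI) row 2 is [14, 7], so an eigenvector is (-1, 2).
For λ=5: (A-λI) row 1 is [-7, 0], so an eigenvector is (0, 1).
General solution: K_1e^(-2t)(-1,2) + K_2e^(5t)(0,1).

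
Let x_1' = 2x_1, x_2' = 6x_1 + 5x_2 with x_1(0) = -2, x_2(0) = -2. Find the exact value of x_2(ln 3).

A = [[2,0],[6,5]]; eigenvalues λ = 2, 5.
Eigenvectors: (1,-2) for λ=2, (0,1) for λ=5.
From the initial condition, c_1 = -2, c_2 = -6.
x_2(ln 3) = (-2)(3^2)(-2) + (-6)(3^5)(1) = -1422.

-1422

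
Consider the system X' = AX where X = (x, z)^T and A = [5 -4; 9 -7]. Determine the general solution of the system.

Coefficient matrix A = [[5, -4], [9, -7]].
Characteristic polynomial det(A - λI) = λ^2 + 2λ + 1 = 0.
Single eigenvalue λ = -1 with algebraic multiplicity 2.
Eigenvector v = (2,3); generalized eigenvector w with (A-λI)w=v is (-1,-2).
General solution: e^(-t)[C_1·v + C_2·(t·v + w)].

x(t) = 2C_1e^(-t) + 2C_2te^(-t) - C_2e^(-t), z(t) = 3C_1e^(-t) + 3C_2te^(-t) - 2C_2e^(-t)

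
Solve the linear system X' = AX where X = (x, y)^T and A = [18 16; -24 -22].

Coefficient matrix A = [[18, 16], [-24, -22]].
Characteristic polynomial det(A - λI) = λ^2 + 4λ - 12 = 0.
Eigenvalues λ = -6, 2.
For λ=-6: (A-λI) row 1 is [24, 16], so an eigenvector is (-2, 3).
For λ=2: (A-λI) row 1 is [16, 16], so an eigenvector is (-1, 1).
General solution: K_1e^(-6t)(-2,3) + K_2e^(2t)(-1,1).

x(t) = -2K_1e^(-6t) - K_2e^(2t), y(t) = 3K_1e^(-6t) + K_2e^(2t)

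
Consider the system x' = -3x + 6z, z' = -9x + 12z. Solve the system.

x(t) = 2K_1e^(6t) + K_2e^(3t), z(t) = 3K_1e^(6t) + K_2e^(3t)

Coefficient matrix A = [[-3, 6], [-9, 12]].
Characteristic polynomial det(A - λI) = λ^2 - 9λ + 18 = 0.
Eigenvalues λ = 6, 3.
For λ=6: (A-λI) row 1 is [-9, 6], so an eigenvector is (2, 3).
For λ=3: (A-λI) row 1 is [-6, 6], so an eigenvector is (1, 1).
General solution: K_1e^(6t)(2,3) + K_2e^(3t)(1,1).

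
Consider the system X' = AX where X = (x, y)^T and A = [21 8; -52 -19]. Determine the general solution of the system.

Coefficient matrix A = [[21, 8], [-52, -19]].
Characteristic polynomial det(A - λI) = λ^2 - 2λ + 17 = 0.
Eigenvalues λ = 1 ± 4i (complex conjugate pair).
For λ=1+4i: an eigenvector is (1,-3) - i(-1,2) = (1 + i, -3 - 2i).
A real fundamental pair from Re and Im of e^((1+4i)t)v: X_1 = e^(t)(cos(4t)·(1,-3) + sin(4t)·(-1,2)), X_2 = e^(t)(sin(4t)·(1,-3) - cos(4t)·(-1,2)).
General solution: K_1X_1 + K_2X_2.

x(t) = -K_1e^(t)sin(4t) + K_1e^(t)cos(4t) + K_2e^(t)sin(4t) + K_2e^(t)cos(4t), y(t) = 2K_1e^(t)sin(4t) - 3K_1e^(t)cos(4t) - 3K_2e^(t)sin(4t) - 2K_2e^(t)cos(4t)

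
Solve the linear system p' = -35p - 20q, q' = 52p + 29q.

p(t) = c_1e^(-3t)sin(4t) - 2c_1e^(-3t)cos(4t) - 2c_2e^(-3t)sin(4t) - c_2e^(-3t)cos(4t), q(t) = -2c_1e^(-3t)sin(4t) + 3c_1e^(-3t)cos(4t) + 3c_2e^(-3t)sin(4t) + 2c_2e^(-3t)cos(4t)

Coefficient matrix A = [[-35, -20], [52, 29]].
Characteristic polynomial det(A - λI) = λ^2 + 6λ + 25 = 0.
Eigenvalues λ = -3 ± 4i (complex conjugate pair).
For λ=-3+4i: an eigenvector is (-2,3) - i(1,-2) = (-2 - i, 3 + 2i).
A real fundamental pair from Re and Im of e^((-3+4i)t)v: X_1 = e^(-3t)(cos(4t)·(-2,3) + sin(4t)·(1,-2)), X_2 = e^(-3t)(sin(4t)·(-2,3) - cos(4t)·(1,-2)).
General solution: c_1X_1 + c_2X_2.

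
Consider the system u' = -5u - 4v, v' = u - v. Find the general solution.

Coefficient matrix A = [[-5, -4], [1, -1]].
Characteristic polynomial det(A - λI) = λ^2 + 6λ + 9 = 0.
Single eigenvalue λ = -3 with algebraic multiplicity 2.
Eigenvector v = (-2,1); generalized eigenvector w with (A-λI)w=v is (1,0).
General solution: e^(-3t)[K_1·v + K_2·(t·v + w)].

u(t) = -2K_1e^(-3t) - 2K_2te^(-3t) + K_2e^(-3t), v(t) = K_1e^(-3t) + K_2te^(-3t)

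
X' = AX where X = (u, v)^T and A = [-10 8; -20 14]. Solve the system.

Coefficient matrix A = [[-10, 8], [-20, 14]].
Characteristic polynomial det(A - λI) = λ^2 - 4λ + 20 = 0.
Eigenvalues λ = 2 ± 4i (complex conjugate pair).
For λ=2+4i: an eigenvector is (-1,-2) - i(-1,-1) = (-1 + i, -2 + i).
A real fundamental pair from Re and Im of e^((2+4i)t)v: X_1 = e^(2t)(cos(4t)·(-1,-2) + sin(4t)·(-1,-1)), X_2 = e^(2t)(sin(4t)·(-1,-2) - cos(4t)·(-1,-1)).
General solution: c_1X_1 + c_2X_2.

u(t) = -c_1e^(2t)sin(4t) - c_1e^(2t)cos(4t) - c_2e^(2t)sin(4t) + c_2e^(2t)cos(4t), v(t) = -c_1e^(2t)sin(4t) - 2c_1e^(2t)cos(4t) - 2c_2e^(2t)sin(4t) + c_2e^(2t)cos(4t)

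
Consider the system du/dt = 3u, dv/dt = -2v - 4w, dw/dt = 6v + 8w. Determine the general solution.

Coefficient matrix A = [[3, 0, 0], [0, -2, -4], [0, 6, 8]].
det(A - λI) = 0 gives eigenvalues λ = 3, 2, 4.
For λ=3: eigenvector (1,0,0).
For λ=2: eigenvector (0,1,-1).
For λ=4: eigenvector (0,-2,3).
General solution: C_1e^(3t)(1,0,0) + C_2e^(2t)(0,1,-1) + C_3e^(4t)(0,-2,3).

u(t) = C_1e^(3t), v(t) = C_2e^(2t) - 2C_3e^(4t), w(t) = -C_2e^(2t) + 3C_3e^(4t)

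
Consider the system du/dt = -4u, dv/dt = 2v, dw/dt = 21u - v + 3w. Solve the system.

Coefficient matrix A = [[-4, 0, 0], [0, 2, 0], [21, -1, 3]].
det(A - λI) = 0 gives eigenvalues λ = 2, -4, 3.
For λ=2: eigenvector (0,1,1).
For λ=-4: eigenvector (1,0,-3).
For λ=3: eigenvector (0,0,1).
General solution: K_1e^(2t)(0,1,1) + K_2e^(-4t)(1,0,-3) + K_3e^(3t)(0,0,1).

u(t) = K_2e^(-4t), v(t) = K_1e^(2t), w(t) = K_1e^(2t) - 3K_2e^(-4t) + K_3e^(3t)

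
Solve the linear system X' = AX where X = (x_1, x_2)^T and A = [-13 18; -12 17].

x_1(t) = -3K_1e^(-t) + K_2e^(5t), x_2(t) = -2K_1e^(-t) + K_2e^(5t)

Coefficient matrix A = [[-13, 18], [-12, 17]].
Characteristic polynomial det(A - λI) = λ^2 - 4λ - 5 = 0.
Eigenvalues λ = -1, 5.
For λ=-1: (A-λI) row 1 is [-12, 18], so an eigenvector is (-3, -2).
For λ=5: (A-λI) row 1 is [-18, 18], so an eigenvector is (1, 1).
General solution: K_1e^(-t)(-3,-2) + K_2e^(5t)(1,1).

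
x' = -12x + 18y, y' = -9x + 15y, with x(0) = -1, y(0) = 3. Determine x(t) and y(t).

x(t) = 7e^(6t) - 8e^(-3t), y(t) = 7e^(6t) - 4e^(-3t)

Coefficient matrix A = [[-12, 18], [-9, 15]].
Characteristic polynomial det(A - λI) = λ^2 - 3λ - 18 = 0.
Eigenvalues λ = -3, 6.
For λ=-3: (A-λI) row 1 is [-9, 18], so an eigenvector is (2, 1).
For λ=6: (A-λI) row 1 is [-18, 18], so an eigenvector is (1, 1).
General solution: K_1e^(-3t)(2,1) + K_2e^(6t)(1,1).
Applying x(0)=-1, y(0)=3 gives K_1=-4, K_2=7.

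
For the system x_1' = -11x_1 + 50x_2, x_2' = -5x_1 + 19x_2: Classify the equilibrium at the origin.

unstable spiral

A = [[-11,50],[-5,19]]; det(A-λI) = λ^2 - 8λ + 41.
λ = 4 ± 5i: positive real part.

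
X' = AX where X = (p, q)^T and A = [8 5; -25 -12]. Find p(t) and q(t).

p(t) = c_1e^(-2t)sin(5t) - c_2e^(-2t)cos(5t), q(t) = -2c_1e^(-2t)sin(5t) + c_1e^(-2t)cos(5t) + c_2e^(-2t)sin(5t) + 2c_2e^(-2t)cos(5t)

Coefficient matrix A = [[8, 5], [-25, -12]].
Characteristic polynomial det(A - λI) = λ^2 + 4λ + 29 = 0.
Eigenvalues λ = -2 ± 5i (complex conjugate pair).
For λ=-2+5i: an eigenvector is (0,1) - i(1,-2) = (0 - i, 1 + 2i).
A real fundamental pair from Re and Im of e^((-2+5i)t)v: X_1 = e^(-2t)(cos(5t)·(0,1) + sin(5t)·(1,-2)), X_2 = e^(-2t)(sin(5t)·(0,1) - cos(5t)·(1,-2)).
General solution: c_1X_1 + c_2X_2.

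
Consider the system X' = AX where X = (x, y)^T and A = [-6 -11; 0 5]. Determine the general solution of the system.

x(t) = -K_1e^(-6t) - K_2e^(5t), y(t) = K_2e^(5t)

Coefficient matrix A = [[-6, -11], [0, 5]].
Characteristic polynomial det(A - λI) = λ^2 + λ - 30 = 0.
Eigenvalues λ = -6, 5.
For λ=-6: (A-λI) row 1 is [0, -11], so an eigenvector is (-1, 0).
For λ=5: (A-λI) row 1 is [-11, -11], so an eigenvector is (-1, 1).
General solution: K_1e^(-6t)(-1,0) + K_2e^(5t)(-1,1).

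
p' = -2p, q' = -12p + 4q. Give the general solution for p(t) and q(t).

p(t) = -K_1e^(-2t), q(t) = -2K_1e^(-2t) - K_2e^(4t)

Coefficient matrix A = [[-2, 0], [-12, 4]].
Characteristic polynomial det(A - λI) = λ^2 - 2λ - 8 = 0.
Eigenvalues λ = -2, 4.
For λ=-2: (A-λI) row 2 is [-12, 6], so an eigenvector is (-1, -2).
For λ=4: (A-λI) row 1 is [-6, 0], so an eigenvector is (0, -1).
General solution: K_1e^(-2t)(-1,-2) + K_2e^(4t)(0,-1).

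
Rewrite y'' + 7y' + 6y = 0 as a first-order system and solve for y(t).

y(t) = C_1e^(-t) + C_2e^(-6t)

Let x_1 = y, x_2 = y'. Then x_1' = x_2 and x_2' = -6x_1 - 7x_2.
A = [[0,1],[-6,-7]]; det(A-λI) = λ^2 + 7λ + 6.
Eigenvalues λ = -1, -6 with eigenvectors (1,-1), (1,-6).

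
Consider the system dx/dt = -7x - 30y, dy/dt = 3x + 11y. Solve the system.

Coefficient matrix A = [[-7, -30], [3, 11]].
Characteristic polynomial det(A - λI) = λ^2 - 4λ + 13 = 0.
Eigenvalues λ = 2 ± 3i (complex conjugate pair).
For λ=2+3i: an eigenvector is (3,-1) - i(1,0) = (3 - i, -1).
A real fundamental pair from Re and Im of e^((2+3i)t)v: X_1 = e^(2t)(cos(3t)·(3,-1) + sin(3t)·(1,0)), X_2 = e^(2t)(sin(3t)·(3,-1) - cos(3t)·(1,0)).
General solution: C_1X_1 + C_2X_2.

x(t) = C_1e^(2t)sin(3t) + 3C_1e^(2t)cos(3t) + 3C_2e^(2t)sin(3t) - C_2e^(2t)cos(3t), y(t) = -C_1e^(2t)cos(3t) - C_2e^(2t)sin(3t)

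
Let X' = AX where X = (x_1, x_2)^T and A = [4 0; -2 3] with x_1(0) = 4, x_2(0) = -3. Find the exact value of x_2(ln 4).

-1728

A = [[4,0],[-2,3]]; eigenvalues λ = 3, 4.
Eigenvectors: (0,1) for λ=3, (-1,2) for λ=4.
From the initial condition, c_1 = 5, c_2 = -4.
x_2(ln 4) = (5)(4^3)(1) + (-4)(4^4)(2) = -1728.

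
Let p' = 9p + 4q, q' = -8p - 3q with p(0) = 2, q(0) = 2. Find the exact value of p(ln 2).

184

A = [[9,4],[-8,-3]]; eigenvalues λ = 5, 1.
Eigenvectors: (-1,1) for λ=5, (-1,2) for λ=1.
From the initial condition, c_1 = -6, c_2 = 4.
p(ln 2) = (-6)(2^5)(-1) + (4)(2^1)(-1) = 184.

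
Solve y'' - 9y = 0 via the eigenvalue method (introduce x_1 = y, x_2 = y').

y(t) = c_1e^(-3t) + c_2e^(3t)

Let x_1 = y, x_2 = y'. Then x_1' = x_2 and x_2' = 9x_1.
A = [[0,1],[9,0]]; det(A-λI) = λ^2 - 9.
Eigenvalues λ = -3, 3 with eigenvectors (1,-3), (1,3).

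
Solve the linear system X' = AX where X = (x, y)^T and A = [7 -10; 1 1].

Coefficient matrix A = [[7, -10], [1, 1]].
Characteristic polynomial det(A - λI) = λ^2 - 8λ + 17 = 0.
Eigenvalues λ = 4 ± i (complex conjugate pair).
For λ=4+i: an eigenvector is (1,0) - i(3,1) = (1 - 3i, 0 - i).
A real fundamental pair from Re and Im of e^((4+i)t)v: X_1 = e^(4t)(cos(t)·(1,0) + sin(t)·(3,1)), X_2 = e^(4t)(sin(t)·(1,0) - cos(t)·(3,1)).
General solution: C_1X_1 + C_2X_2.

x(t) = 3C_1e^(4t)sin(t) + C_1e^(4t)cos(t) + C_2e^(4t)sin(t) - 3C_2e^(4t)cos(t), y(t) = C_1e^(4t)sin(t) - C_2e^(4t)cos(t)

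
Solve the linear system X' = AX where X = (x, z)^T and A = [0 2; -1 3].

Coefficient matrix A = [[0, 2], [-1, 3]].
Characteristic polynomial det(A - λI) = λ^2 - 3λ + 2 = 0.
Eigenvalues λ = 2, 1.
For λ=2: (A-λI) row 1 is [-2, 2], so an eigenvector is (1, 1).
For λ=1: (A-λI) row 1 is [-1, 2], so an eigenvector is (2, 1).
General solution: K_1e^(2t)(1,1) + K_2e^(t)(2,1).

x(t) = K_1e^(2t) + 2K_2e^(t), z(t) = K_1e^(2t) + K_2e^(t)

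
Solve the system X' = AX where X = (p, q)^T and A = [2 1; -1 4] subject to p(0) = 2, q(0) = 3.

p(t) = te^(3t) + 2e^(3t), q(t) = te^(3t) + 3e^(3t)

Coefficient matrix A = [[2, 1], [-1, 4]].
Characteristic polynomial det(A - λI) = λ^2 - 6λ + 9 = 0.
Single eigenvalue λ = 3 with algebraic multiplicity 2.
Eigenvector v = (-1,-1); generalized eigenvector w with (A-λI)w=v is (-1,-2).
General solution: e^(3t)[c_1·v + c_2·(t·v + w)].
Applying p(0)=2, q(0)=3 gives c_1=-1, c_2=-1.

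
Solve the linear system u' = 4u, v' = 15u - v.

u(t) = -K_1e^(4t), v(t) = -3K_1e^(4t) + K_2e^(-t)

Coefficient matrix A = [[4, 0], [15, -1]].
Characteristic polynomial det(A - λI) = λ^2 - 3λ - 4 = 0.
Eigenvalues λ = 4, -1.
For λ=4: (A-λI) row 2 is [15, -5], so an eigenvector is (-1, -3).
For λ=-1: (A-λI) row 1 is [5, 0], so an eigenvector is (0, 1).
General solution: K_1e^(4t)(-1,-3) + K_2e^(-t)(0,1).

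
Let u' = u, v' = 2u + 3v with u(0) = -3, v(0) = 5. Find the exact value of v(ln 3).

63

A = [[1,0],[2,3]]; eigenvalues λ = 1, 3.
Eigenvectors: (1,-1) for λ=1, (0,-1) for λ=3.
From the initial condition, c_1 = -3, c_2 = -2.
v(ln 3) = (-3)(3^1)(-1) + (-2)(3^3)(-1) = 63.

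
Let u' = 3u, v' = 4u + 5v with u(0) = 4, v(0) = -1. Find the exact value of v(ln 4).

6656

A = [[3,0],[4,5]]; eigenvalues λ = 3, 5.
Eigenvectors: (1,-2) for λ=3, (0,-1) for λ=5.
From the initial condition, c_1 = 4, c_2 = -7.
v(ln 4) = (4)(4^3)(-2) + (-7)(4^5)(-1) = 6656.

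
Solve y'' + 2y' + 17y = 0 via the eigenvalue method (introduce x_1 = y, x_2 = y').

Let x_1 = y, x_2 = y'. Then x_1' = x_2 and x_2' = -17x_1 - 2x_2.
A = [[0,1],[-17,-2]]; det(A-λI) = λ^2 + 2λ + 17.
Eigenvalues λ = -1 ± 4i.

y(t) = K_1e^(-t)cos(4t) + K_2e^(-t)sin(4t)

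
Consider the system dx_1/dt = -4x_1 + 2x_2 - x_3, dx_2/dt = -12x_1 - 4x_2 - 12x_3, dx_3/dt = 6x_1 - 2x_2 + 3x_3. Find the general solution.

Coefficient matrix A = [[-4, 2, -1], [-12, -4, -12], [6, -2, 3]].
det(A - λI) = 0 gives eigenvalues λ = -3, -4, 2.
For λ=-3: eigenvector (-1,0,1).
For λ=-4: eigenvector (-2,1,2).
For λ=2: eigenvector (-1,-2,2).
General solution: K_1e^(-3t)(-1,0,1) + K_2e^(-4t)(-2,1,2) + K_3e^(2t)(-1,-2,2).

x_1(t) = -K_1e^(-3t) - 2K_2e^(-4t) - K_3e^(2t), x_2(t) = K_2e^(-4t) - 2K_3e^(2t), x_3(t) = K_1e^(-3t) + 2K_2e^(-4t) + 2K_3e^(2t)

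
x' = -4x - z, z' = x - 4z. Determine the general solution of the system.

x(t) = -c_1e^(-4t)sin(t) + c_2e^(-4t)cos(t), z(t) = c_1e^(-4t)cos(t) + c_2e^(-4t)sin(t)

Coefficient matrix A = [[-4, -1], [1, -4]].
Characteristic polynomial det(A - λI) = λ^2 + 8λ + 17 = 0.
Eigenvalues λ = -4 ± i (complex conjugate pair).
For λ=-4+i: an eigenvector is (0,1) - i(-1,0) = (0 + i, 1).
A real fundamental pair from Re and Im of e^((-4+i)t)v: X_1 = e^(-4t)(cos(t)·(0,1) + sin(t)·(-1,0)), X_2 = e^(-4t)(sin(t)·(0,1) - cos(t)·(-1,0)).
General solution: c_1X_1 + c_2X_2.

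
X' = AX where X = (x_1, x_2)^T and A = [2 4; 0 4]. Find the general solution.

x_1(t) = -C_1e^(2t) + 2C_2e^(4t), x_2(t) = C_2e^(4t)

Coefficient matrix A = [[2, 4], [0, 4]].
Characteristic polynomial det(A - λI) = λ^2 - 6λ + 8 = 0.
Eigenvalues λ = 2, 4.
For λ=2: (A-λI) row 1 is [0, 4], so an eigenvector is (-1, 0).
For λ=4: (A-λI) row 1 is [-2, 4], so an eigenvector is (2, 1).
General solution: C_1e^(2t)(-1,0) + C_2e^(4t)(2,1).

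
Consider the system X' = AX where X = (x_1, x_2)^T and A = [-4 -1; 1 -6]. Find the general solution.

Coefficient matrix A = [[-4, -1], [1, -6]].
Characteristic polynomial det(A - λI) = λ^2 + 10λ + 25 = 0.
Single eigenvalue λ = -5 with algebraic multiplicity 2.
Eigenvector v = (1,1); generalized eigenvector w with (A-λI)w=v is (3,2).
General solution: e^(-5t)[C_1·v + C_2·(t·v + w)].

x_1(t) = C_1e^(-5t) + C_2te^(-5t) + 3C_2e^(-5t), x_2(t) = C_1e^(-5t) + C_2te^(-5t) + 2C_2e^(-5t)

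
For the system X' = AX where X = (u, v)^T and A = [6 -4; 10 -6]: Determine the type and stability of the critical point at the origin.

center

A = [[6,-4],[10,-6]]; det(A-λI) = λ^2 + 4.
λ = 0 ± 2i: zero real part.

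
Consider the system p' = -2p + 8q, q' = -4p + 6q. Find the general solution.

Coefficient matrix A = [[-2, 8], [-4, 6]].
Characteristic polynomial det(A - λI) = λ^2 - 4λ + 20 = 0.
Eigenvalues λ = 2 ± 4i (complex conjugate pair).
For λ=2+4i: an eigenvector is (-1,0) - i(1,1) = (-1 - i, 0 - i).
A real fundamental pair from Re and Im of e^((2+4i)t)v: X_1 = e^(2t)(cos(4t)·(-1,0) + sin(4t)·(1,1)), X_2 = e^(2t)(sin(4t)·(-1,0) - cos(4t)·(1,1)).
General solution: C_1X_1 + C_2X_2.

p(t) = C_1e^(2t)sin(4t) - C_1e^(2t)cos(4t) - C_2e^(2t)sin(4t) - C_2e^(2t)cos(4t), q(t) = C_1e^(2t)sin(4t) - C_2e^(2t)cos(4t)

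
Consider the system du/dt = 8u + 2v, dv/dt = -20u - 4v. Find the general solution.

u(t) = -c_1e^(2t)cos(2t) - c_2e^(2t)sin(2t), v(t) = c_1e^(2t)sin(2t) + 3c_1e^(2t)cos(2t) + 3c_2e^(2t)sin(2t) - c_2e^(2t)cos(2t)

Coefficient matrix A = [[8, 2], [-20, -4]].
Characteristic polynomial det(A - λI) = λ^2 - 4λ + 8 = 0.
Eigenvalues λ = 2 ± 2i (complex conjugate pair).
For λ=2+2i: an eigenvector is (-1,3) - i(0,1) = (-1, 3 - i).
A real fundamental pair from Re and Im of e^((2+2i)t)v: X_1 = e^(2t)(cos(2t)·(-1,3) + sin(2t)·(0,1)), X_2 = e^(2t)(sin(2t)·(-1,3) - cos(2t)·(0,1)).
General solution: c_1X_1 + c_2X_2.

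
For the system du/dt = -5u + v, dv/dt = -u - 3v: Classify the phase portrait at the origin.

A = [[-5,1],[-1,-3]]; det(A-λI) = λ^2 + 8λ + 16.
repeated λ = -4 with a single eigenvector.

stable improper node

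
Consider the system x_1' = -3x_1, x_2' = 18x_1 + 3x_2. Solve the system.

Coefficient matrix A = [[-3, 0], [18, 3]].
Characteristic polynomial det(A - λI) = λ^2 - 9 = 0.
Eigenvalues λ = 3, -3.
For λ=3: (A-λI) row 1 is [-6, 0], so an eigenvector is (0, -1).
For λ=-3: (A-λI) row 2 is [18, 6], so an eigenvector is (1, -3).
General solution: K_1e^(3t)(0,-1) + K_2e^(-3t)(1,-3).

x_1(t) = K_2e^(-3t), x_2(t) = -K_1e^(3t) - 3K_2e^(-3t)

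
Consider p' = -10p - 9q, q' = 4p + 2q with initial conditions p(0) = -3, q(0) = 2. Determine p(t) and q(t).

Coefficient matrix A = [[-10, -9], [4, 2]].
Characteristic polynomial det(A - λI) = λ^2 + 8λ + 16 = 0.
Single eigenvalue λ = -4 with algebraic multiplicity 2.
Eigenvector v = (-3,2); generalized eigenvector w with (A-λI)w=v is (-1,1).
General solution: e^(-4t)[C_1·v + C_2·(t·v + w)].
Applying p(0)=-3, q(0)=2 gives C_1=1, C_2=0.

p(t) = -3e^(-4t), q(t) = 2e^(-4t)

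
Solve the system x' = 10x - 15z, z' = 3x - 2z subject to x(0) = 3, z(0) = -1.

x(t) = 11e^(4t)sin(3t) + 3e^(4t)cos(3t), z(t) = 5e^(4t)sin(3t) - e^(4t)cos(3t)

Coefficient matrix A = [[10, -15], [3, -2]].
Characteristic polynomial det(A - λI) = λ^2 - 8λ + 25 = 0.
Eigenvalues λ = 4 ± 3i (complex conjugate pair).
For λ=4+3i: an eigenvector is (-1,0) - i(-2,-1) = (-1 + 2i, 0 + i).
A real fundamental pair from Re and Im of e^((4+3i)t)v: X_1 = e^(4t)(cos(3t)·(-1,0) + sin(3t)·(-2,-1)), X_2 = e^(4t)(sin(3t)·(-1,0) - cos(3t)·(-2,-1)).
General solution: C_1X_1 + C_2X_2.
Applying x(0)=3, z(0)=-1 gives C_1=-5, C_2=-1.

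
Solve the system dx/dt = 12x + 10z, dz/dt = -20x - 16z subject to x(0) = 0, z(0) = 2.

x(t) = 10e^(-2t)sin(2t), z(t) = -14e^(-2t)sin(2t) + 2e^(-2t)cos(2t)

Coefficient matrix A = [[12, 10], [-20, -16]].
Characteristic polynomial det(A - λI) = λ^2 + 4λ + 8 = 0.
Eigenvalues λ = -2 ± 2i (complex conjugate pair).
For λ=-2+2i: an eigenvector is (2,-3) - i(-1,1) = (2 + i, -3 - i).
A real fundamental pair from Re and Im of e^((-2+2i)t)v: X_1 = e^(-2t)(cos(2t)·(2,-3) + sin(2t)·(-1,1)), X_2 = e^(-2t)(sin(2t)·(2,-3) - cos(2t)·(-1,1)).
General solution: c_1X_1 + c_2X_2.
Applying x(0)=0, z(0)=2 gives c_1=-2, c_2=4.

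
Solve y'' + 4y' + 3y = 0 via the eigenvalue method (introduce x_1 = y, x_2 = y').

y(t) = K_1e^(-3t) + K_2e^(-t)

Let x_1 = y, x_2 = y'. Then x_1' = x_2 and x_2' = -3x_1 - 4x_2.
A = [[0,1],[-3,-4]]; det(A-λI) = λ^2 + 4λ + 3.
Eigenvalues λ = -3, -1 with eigenvectors (1,-3), (1,-1).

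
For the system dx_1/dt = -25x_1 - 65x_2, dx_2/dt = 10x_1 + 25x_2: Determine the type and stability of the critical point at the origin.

A = [[-25,-65],[10,25]]; det(A-λI) = λ^2 + 25.
λ = 0 ± 5i: zero real part.

center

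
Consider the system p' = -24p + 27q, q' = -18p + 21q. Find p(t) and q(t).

p(t) = -3C_1e^(-6t) - C_2e^(3t), q(t) = -2C_1e^(-6t) - C_2e^(3t)

Coefficient matrix A = [[-24, 27], [-18, 21]].
Characteristic polynomial det(A - λI) = λ^2 + 3λ - 18 = 0.
Eigenvalues λ = -6, 3.
For λ=-6: (A-λI) row 1 is [-18, 27], so an eigenvector is (-3, -2).
For λ=3: (A-λI) row 1 is [-27, 27], so an eigenvector is (-1, -1).
General solution: C_1e^(-6t)(-3,-2) + C_2e^(3t)(-1,-1).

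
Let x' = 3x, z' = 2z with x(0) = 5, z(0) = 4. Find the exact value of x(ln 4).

A = [[3,0],[0,2]]; eigenvalues λ = 2, 3.
Eigenvectors: (0,1) for λ=2, (-1,0) for λ=3.
From the initial condition, c_1 = 4, c_2 = -5.
x(ln 4) = (4)(4^2)(0) + (-5)(4^3)(-1) = 320.

320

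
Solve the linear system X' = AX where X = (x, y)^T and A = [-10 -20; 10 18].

x(t) = 3c_1e^(4t)sin(2t) + c_1e^(4t)cos(2t) + c_2e^(4t)sin(2t) - 3c_2e^(4t)cos(2t), y(t) = -2c_1e^(4t)sin(2t) - c_1e^(4t)cos(2t) - c_2e^(4t)sin(2t) + 2c_2e^(4t)cos(2t)

Coefficient matrix A = [[-10, -20], [10, 18]].
Characteristic polynomial det(A - λI) = λ^2 - 8λ + 20 = 0.
Eigenvalues λ = 4 ± 2i (complex conjugate pair).
For λ=4+2i: an eigenvector is (1,-1) - i(3,-2) = (1 - 3i, -1 + 2i).
A real fundamental pair from Re and Im of e^((4+2i)t)v: X_1 = e^(4t)(cos(2t)·(1,-1) + sin(2t)·(3,-2)), X_2 = e^(4t)(sin(2t)·(1,-1) - cos(2t)·(3,-2)).
General solution: c_1X_1 + c_2X_2.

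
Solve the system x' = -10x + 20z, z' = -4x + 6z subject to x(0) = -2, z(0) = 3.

Coefficient matrix A = [[-10, 20], [-4, 6]].
Characteristic polynomial det(A - λI) = λ^2 + 4λ + 20 = 0.
Eigenvalues λ = -2 ± 4i (complex conjugate pair).
For λ=-2+4i: an eigenvector is (2,1) - i(1,0) = (2 - i, 1).
A real fundamental pair from Re and Im of e^((-2+4i)t)v: X_1 = e^(-2t)(cos(4t)·(2,1) + sin(4t)·(1,0)), X_2 = e^(-2t)(sin(4t)·(2,1) - cos(4t)·(1,0)).
General solution: K_1X_1 + K_2X_2.
Applying x(0)=-2, z(0)=3 gives K_1=3, K_2=8.

x(t) = 19e^(-2t)sin(4t) - 2e^(-2t)cos(4t), z(t) = 8e^(-2t)sin(4t) + 3e^(-2t)cos(4t)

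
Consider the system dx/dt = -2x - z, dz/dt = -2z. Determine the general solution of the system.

Coefficient matrix A = [[-2, -1], [0, -2]].
Characteristic polynomial det(A - λI) = λ^2 + 4λ + 4 = 0.
Single eigenvalue λ = -2 with algebraic multiplicity 2.
Eigenvector v = (-1,0); generalized eigenvector w with (A-λI)w=v is (-3,1).
General solution: e^(-2t)[K_1·v + K_2·(t·v + w)].

x(t) = -K_1e^(-2t) - K_2te^(-2t) - 3K_2e^(-2t), z(t) = K_2e^(-2t)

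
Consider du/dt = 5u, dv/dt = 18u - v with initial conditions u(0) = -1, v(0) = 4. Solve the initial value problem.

u(t) = -e^(5t), v(t) = -3e^(5t) + 7e^(-t)

Coefficient matrix A = [[5, 0], [18, -1]].
Characteristic polynomial det(A - λI) = λ^2 - 4λ - 5 = 0.
Eigenvalues λ = 5, -1.
For λ=5: (A-λI) row 2 is [18, -6], so an eigenvector is (1, 3).
For λ=-1: (A-λI) row 1 is [6, 0], so an eigenvector is (0, 1).
General solution: C_1e^(5t)(1,3) + C_2e^(-t)(0,1).
Applying u(0)=-1, v(0)=4 gives C_1=-1, C_2=7.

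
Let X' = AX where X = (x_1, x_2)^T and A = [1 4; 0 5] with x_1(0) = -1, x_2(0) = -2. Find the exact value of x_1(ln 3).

A = [[1,4],[0,5]]; eigenvalues λ = 1, 5.
Eigenvectors: (1,0) for λ=1, (-1,-1) for λ=5.
From the initial condition, c_1 = 1, c_2 = 2.
x_1(ln 3) = (1)(3^1)(1) + (2)(3^5)(-1) = -483.

-483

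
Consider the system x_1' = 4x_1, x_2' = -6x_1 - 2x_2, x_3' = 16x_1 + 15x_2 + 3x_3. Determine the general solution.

x_1(t) = c_1e^(4t), x_2(t) = -c_1e^(4t) + c_2e^(-2t), x_3(t) = c_1e^(4t) - 3c_2e^(-2t) + c_3e^(3t)

Coefficient matrix A = [[4, 0, 0], [-6, -2, 0], [16, 15, 3]].
det(A - λI) = 0 gives eigenvalues λ = 4, -2, 3.
For λ=4: eigenvector (1,-1,1).
For λ=-2: eigenvector (0,1,-3).
For λ=3: eigenvector (0,0,1).
General solution: c_1e^(4t)(1,-1,1) + c_2e^(-2t)(0,1,-3) + c_3e^(3t)(0,0,1).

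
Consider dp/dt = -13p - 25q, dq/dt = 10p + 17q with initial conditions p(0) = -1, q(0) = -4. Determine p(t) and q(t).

Coefficient matrix A = [[-13, -25], [10, 17]].
Characteristic polynomial det(A - λI) = λ^2 - 4λ + 29 = 0.
Eigenvalues λ = 2 ± 5i (complex conjugate pair).
For λ=2+5i: an eigenvector is (1,-1) - i(2,-1) = (1 - 2i, -1 + i).
A real fundamental pair from Re and Im of e^((2+5i)t)v: X_1 = e^(2t)(cos(5t)·(1,-1) + sin(5t)·(2,-1)), X_2 = e^(2t)(sin(5t)·(1,-1) - cos(5t)·(2,-1)).
General solution: c_1X_1 + c_2X_2.
Applying p(0)=-1, q(0)=-4 gives c_1=9, c_2=5.

p(t) = 23e^(2t)sin(5t) - e^(2t)cos(5t), q(t) = -14e^(2t)sin(5t) - 4e^(2t)cos(5t)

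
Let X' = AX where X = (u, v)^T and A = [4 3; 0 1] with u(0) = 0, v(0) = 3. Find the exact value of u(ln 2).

A = [[4,3],[0,1]]; eigenvalues λ = 1, 4.
Eigenvectors: (-1,1) for λ=1, (1,0) for λ=4.
From the initial condition, c_1 = 3, c_2 = 3.
u(ln 2) = (3)(2^1)(-1) + (3)(2^4)(1) = 42.

42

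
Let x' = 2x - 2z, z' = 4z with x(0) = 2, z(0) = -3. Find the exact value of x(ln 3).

234

A = [[2,-2],[0,4]]; eigenvalues λ = 4, 2.
Eigenvectors: (-1,1) for λ=4, (-1,0) for λ=2.
From the initial condition, c_1 = -3, c_2 = 1.
x(ln 3) = (-3)(3^4)(-1) + (1)(3^2)(-1) = 234.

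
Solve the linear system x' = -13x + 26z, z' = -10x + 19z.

Coefficient matrix A = [[-13, 26], [-10, 19]].
Characteristic polynomial det(A - λI) = λ^2 - 6λ + 13 = 0.
Eigenvalues λ = 3 ± 2i (complex conjugate pair).
For λ=3+2i: an eigenvector is (3,2) - i(2,1) = (3 - 2i, 2 - i).
A real fundamental pair from Re and Im of e^((3+2i)t)v: X_1 = e^(3t)(cos(2t)·(3,2) + sin(2t)·(2,1)), X_2 = e^(3t)(sin(2t)·(3,2) - cos(2t)·(2,1)).
General solution: K_1X_1 + K_2X_2.

x(t) = 2K_1e^(3t)sin(2t) + 3K_1e^(3t)cos(2t) + 3K_2e^(3t)sin(2t) - 2K_2e^(3t)cos(2t), z(t) = K_1e^(3t)sin(2t) + 2K_1e^(3t)cos(2t) + 2K_2e^(3t)sin(2t) - K_2e^(3t)cos(2t)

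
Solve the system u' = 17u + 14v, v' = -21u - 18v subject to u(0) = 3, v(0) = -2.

u(t) = 5e^(3t) - 2e^(-4t), v(t) = -5e^(3t) + 3e^(-4t)

Coefficient matrix A = [[17, 14], [-21, -18]].
Characteristic polynomial det(A - λI) = λ^2 + λ - 12 = 0.
Eigenvalues λ = 3, -4.
For λ=3: (A-λI) row 1 is [14, 14], so an eigenvector is (-1, 1).
For λ=-4: (A-λI) row 1 is [21, 14], so an eigenvector is (2, -3).
General solution: K_1e^(3t)(-1,1) + K_2e^(-4t)(2,-3).
Applying u(0)=3, v(0)=-2 gives K_1=-5, K_2=-1.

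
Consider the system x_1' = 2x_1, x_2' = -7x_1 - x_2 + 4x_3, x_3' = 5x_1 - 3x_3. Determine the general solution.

x_1(t) = c_2e^(2t), x_2(t) = c_1e^(-t) - c_2e^(2t) - 2c_3e^(-3t), x_3(t) = c_2e^(2t) + c_3e^(-3t)

Coefficient matrix A = [[2, 0, 0], [-7, -1, 4], [5, 0, -3]].
det(A - λI) = 0 gives eigenvalues λ = -1, 2, -3.
For λ=-1: eigenvector (0,1,0).
For λ=2: eigenvector (1,-1,1).
For λ=-3: eigenvector (0,-2,1).
General solution: c_1e^(-t)(0,1,0) + c_2e^(2t)(1,-1,1) + c_3e^(-3t)(0,-2,1).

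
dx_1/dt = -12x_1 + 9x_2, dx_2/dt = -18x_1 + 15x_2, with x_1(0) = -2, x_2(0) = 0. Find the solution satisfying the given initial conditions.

x_1(t) = 2e^(6t) - 4e^(-3t), x_2(t) = 4e^(6t) - 4e^(-3t)

Coefficient matrix A = [[-12, 9], [-18, 15]].
Characteristic polynomial det(A - λI) = λ^2 - 3λ - 18 = 0.
Eigenvalues λ = 6, -3.
For λ=6: (A-λI) row 1 is [-18, 9], so an eigenvector is (-1, -2).
For λ=-3: (A-λI) row 1 is [-9, 9], so an eigenvector is (-1, -1).
General solution: C_1e^(6t)(-1,-2) + C_2e^(-3t)(-1,-1).
Applying x_1(0)=-2, x_2(0)=0 gives C_1=-2, C_2=4.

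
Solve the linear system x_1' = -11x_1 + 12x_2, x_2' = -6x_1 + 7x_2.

Coefficient matrix A = [[-11, 12], [-6, 7]].
Characteristic polynomial det(A - λI) = λ^2 + 4λ - 5 = 0.
Eigenvalues λ = 1, -5.
For λ=1: (A-λI) row 1 is [-12, 12], so an eigenvector is (1, 1).
For λ=-5: (A-λI) row 1 is [-6, 12], so an eigenvector is (-2, -1).
General solution: C_1e^(t)(1,1) + C_2e^(-5t)(-2,-1).

x_1(t) = C_1e^(t) - 2C_2e^(-5t), x_2(t) = C_1e^(t) - C_2e^(-5t)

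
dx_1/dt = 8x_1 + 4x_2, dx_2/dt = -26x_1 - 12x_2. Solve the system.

x_1(t) = -K_1e^(-2t)sin(2t) - K_1e^(-2t)cos(2t) - K_2e^(-2t)sin(2t) + K_2e^(-2t)cos(2t), x_2(t) = 3K_1e^(-2t)sin(2t) + 2K_1e^(-2t)cos(2t) + 2K_2e^(-2t)sin(2t) - 3K_2e^(-2t)cos(2t)

Coefficient matrix A = [[8, 4], [-26, -12]].
Characteristic polynomial det(A - λI) = λ^2 + 4λ + 8 = 0.
Eigenvalues λ = -2 ± 2i (complex conjugate pair).
For λ=-2+2i: an eigenvector is (-1,2) - i(-1,3) = (-1 + i, 2 - 3i).
A real fundamental pair from Re and Im of e^((-2+2i)t)v: X_1 = e^(-2t)(cos(2t)·(-1,2) + sin(2t)·(-1,3)), X_2 = e^(-2t)(sin(2t)·(-1,2) - cos(2t)·(-1,3)).
General solution: K_1X_1 + K_2X_2.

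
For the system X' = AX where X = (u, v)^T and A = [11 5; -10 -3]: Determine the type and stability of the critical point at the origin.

A = [[11,5],[-10,-3]]; det(A-λI) = λ^2 - 8λ + 17.
λ = 4 ± i: positive real part.

unstable spiral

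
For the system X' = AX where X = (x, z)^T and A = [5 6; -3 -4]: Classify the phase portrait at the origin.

saddle

A = [[5,6],[-3,-4]]; det(A-λI) = λ^2 - λ - 2.
λ = -1, 2: opposite signs.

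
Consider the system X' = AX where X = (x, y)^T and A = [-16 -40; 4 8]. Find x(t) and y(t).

x(t) = -3c_1e^(-4t)sin(4t) + c_1e^(-4t)cos(4t) + c_2e^(-4t)sin(4t) + 3c_2e^(-4t)cos(4t), y(t) = c_1e^(-4t)sin(4t) - c_2e^(-4t)cos(4t)

Coefficient matrix A = [[-16, -40], [4, 8]].
Characteristic polynomial det(A - λI) = λ^2 + 8λ + 32 = 0.
Eigenvalues λ = -4 ± 4i (complex conjugate pair).
For λ=-4+4i: an eigenvector is (1,0) - i(-3,1) = (1 + 3i, 0 - i).
A real fundamental pair from Re and Im of e^((-4+4i)t)v: X_1 = e^(-4t)(cos(4t)·(1,0) + sin(4t)·(-3,1)), X_2 = e^(-4t)(sin(4t)·(1,0) - cos(4t)·(-3,1)).
General solution: c_1X_1 + c_2X_2.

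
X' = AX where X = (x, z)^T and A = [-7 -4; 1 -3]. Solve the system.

Coefficient matrix A = [[-7, -4], [1, -3]].
Characteristic polynomial det(A - λI) = λ^2 + 10λ + 25 = 0.
Single eigenvalue λ = -5 with algebraic multiplicity 2.
Eigenvector v = (-2,1); generalized eigenvector w with (A-λI)w=v is (3,-1).
General solution: e^(-5t)[C_1·v + C_2·(t·v + w)].

x(t) = -2C_1e^(-5t) - 2C_2te^(-5t) + 3C_2e^(-5t), z(t) = C_1e^(-5t) + C_2te^(-5t) - C_2e^(-5t)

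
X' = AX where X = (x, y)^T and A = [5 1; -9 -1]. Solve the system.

Coefficient matrix A = [[5, 1], [-9, -1]].
Characteristic polynomial det(A - λI) = λ^2 - 4λ + 4 = 0.
Single eigenvalue λ = 2 with algebraic multiplicity 2.
Eigenvector v = (1,-3); generalized eigenvector w with (A-λI)w=v is (0,1).
General solution: e^(2t)[K_1·v + K_2·(t·v + w)].

x(t) = K_1e^(2t) + K_2te^(2t), y(t) = -3K_1e^(2t) - 3K_2te^(2t) + K_2e^(2t)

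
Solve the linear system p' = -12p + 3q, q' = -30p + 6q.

Coefficient matrix A = [[-12, 3], [-30, 6]].
Characteristic polynomial det(A - λI) = λ^2 + 6λ + 18 = 0.
Eigenvalues λ = -3 ± 3i (complex conjugate pair).
For λ=-3+3i: an eigenvector is (0,-1) - i(-1,-3) = (0 + i, -1 + 3i).
A real fundamental pair from Re and Im of e^((-3+3i)t)v: X_1 = e^(-3t)(cos(3t)·(0,-1) + sin(3t)·(-1,-3)), X_2 = e^(-3t)(sin(3t)·(0,-1) - cos(3t)·(-1,-3)).
General solution: K_1X_1 + K_2X_2.

p(t) = -K_1e^(-3t)sin(3t) + K_2e^(-3t)cos(3t), q(t) = -3K_1e^(-3t)sin(3t) - K_1e^(-3t)cos(3t) - K_2e^(-3t)sin(3t) + 3K_2e^(-3t)cos(3t)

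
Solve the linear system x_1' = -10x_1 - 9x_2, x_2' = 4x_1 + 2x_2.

Coefficient matrix A = [[-10, -9], [4, 2]].
Characteristic polynomial det(A - λI) = λ^2 + 8λ + 16 = 0.
Single eigenvalue λ = -4 with algebraic multiplicity 2.
Eigenvector v = (-3,2); generalized eigenvector w with (A-λI)w=v is (-1,1).
General solution: e^(-4t)[C_1·v + C_2·(t·v + w)].

x_1(t) = -3C_1e^(-4t) - 3C_2te^(-4t) - C_2e^(-4t), x_2(t) = 2C_1e^(-4t) + 2C_2te^(-4t) + C_2e^(-4t)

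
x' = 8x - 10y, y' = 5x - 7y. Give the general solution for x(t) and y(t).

x(t) = 2C_1e^(3t) - C_2e^(-2t), y(t) = C_1e^(3t) - C_2e^(-2t)

Coefficient matrix A = [[8, -10], [5, -7]].
Characteristic polynomial det(A - λI) = λ^2 - λ - 6 = 0.
Eigenvalues λ = 3, -2.
For λ=3: (A-λI) row 1 is [5, -10], so an eigenvector is (2, 1).
For λ=-2: (A-λI) row 1 is [10, -10], so an eigenvector is (-1, -1).
General solution: C_1e^(3t)(2,1) + C_2e^(-2t)(-1,-1).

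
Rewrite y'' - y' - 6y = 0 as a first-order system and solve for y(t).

Let x_1 = y, x_2 = y'. Then x_1' = x_2 and x_2' = 6x_1 + x_2.
A = [[0,1],[6,1]]; det(A-λI) = λ^2 - λ - 6.
Eigenvalues λ = -2, 3 with eigenvectors (1,-2), (1,3).

y(t) = C_1e^(-2t) + C_2e^(3t)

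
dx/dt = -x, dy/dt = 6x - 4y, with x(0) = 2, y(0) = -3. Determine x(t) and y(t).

x(t) = 2e^(-t), y(t) = 4e^(-t) - 7e^(-4t)

Coefficient matrix A = [[-1, 0], [6, -4]].
Characteristic polynomial det(A - λI) = λ^2 + 5λ + 4 = 0.
Eigenvalues λ = -4, -1.
For λ=-4: (A-λI) row 1 is [3, 0], so an eigenvector is (0, -1).
For λ=-1: (A-λI) row 2 is [6, -3], so an eigenvector is (1, 2).
General solution: c_1e^(-4t)(0,-1) + c_2e^(-t)(1,2).
Applying x(0)=2, y(0)=-3 gives c_1=7, c_2=2.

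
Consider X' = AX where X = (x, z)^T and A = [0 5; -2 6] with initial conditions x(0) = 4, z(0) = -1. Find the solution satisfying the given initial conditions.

x(t) = -17e^(3t)sin(t) + 4e^(3t)cos(t), z(t) = -11e^(3t)sin(t) - e^(3t)cos(t)

Coefficient matrix A = [[0, 5], [-2, 6]].
Characteristic polynomial det(A - λI) = λ^2 - 6λ + 10 = 0.
Eigenvalues λ = 3 ± i (complex conjugate pair).
For λ=3+i: an eigenvector is (1,1) - i(2,1) = (1 - 2i, 1 - i).
A real fundamental pair from Re and Im of e^((3+i)t)v: X_1 = e^(3t)(cos(t)·(1,1) + sin(t)·(2,1)), X_2 = e^(3t)(sin(t)·(1,1) - cos(t)·(2,1)).
General solution: c_1X_1 + c_2X_2.
Applying x(0)=4, z(0)=-1 gives c_1=-6, c_2=-5.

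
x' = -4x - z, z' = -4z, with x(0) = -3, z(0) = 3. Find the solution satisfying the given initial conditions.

Coefficient matrix A = [[-4, -1], [0, -4]].
Characteristic polynomial det(A - λI) = λ^2 + 8λ + 16 = 0.
Single eigenvalue λ = -4 with algebraic multiplicity 2.
Eigenvector v = (-1,0); generalized eigenvector w with (A-λI)w=v is (1,1).
General solution: e^(-4t)[K_1·v + K_2·(t·v + w)].
Applying x(0)=-3, z(0)=3 gives K_1=6, K_2=3.

x(t) = -3te^(-4t) - 3e^(-4t), z(t) = 3e^(-4t)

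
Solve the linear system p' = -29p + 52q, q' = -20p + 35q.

Coefficient matrix A = [[-29, 52], [-20, 35]].
Characteristic polynomial det(A - λI) = λ^2 - 6λ + 25 = 0.
Eigenvalues λ = 3 ± 4i (complex conjugate pair).
For λ=3+4i: an eigenvector is (-2,-1) - i(3,2) = (-2 - 3i, -1 - 2i).
A real fundamental pair from Re and Im of e^((3+4i)t)v: X_1 = e^(3t)(cos(4t)·(-2,-1) + sin(4t)·(3,2)), X_2 = e^(3t)(sin(4t)·(-2,-1) - cos(4t)·(3,2)).
General solution: C_1X_1 + C_2X_2.

p(t) = 3C_1e^(3t)sin(4t) - 2C_1e^(3t)cos(4t) - 2C_2e^(3t)sin(4t) - 3C_2e^(3t)cos(4t), q(t) = 2C_1e^(3t)sin(4t) - C_1e^(3t)cos(4t) - C_2e^(3t)sin(4t) - 2C_2e^(3t)cos(4t)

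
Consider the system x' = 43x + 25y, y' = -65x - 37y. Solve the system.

x(t) = 2K_1e^(3t)sin(5t) - K_1e^(3t)cos(5t) - K_2e^(3t)sin(5t) - 2K_2e^(3t)cos(5t), y(t) = -3K_1e^(3t)sin(5t) + 2K_1e^(3t)cos(5t) + 2K_2e^(3t)sin(5t) + 3K_2e^(3t)cos(5t)

Coefficient matrix A = [[43, 25], [-65, -37]].
Characteristic polynomial det(A - λI) = λ^2 - 6λ + 34 = 0.
Eigenvalues λ = 3 ± 5i (complex conjugate pair).
For λ=3+5i: an eigenvector is (-1,2) - i(2,-3) = (-1 - 2i, 2 + 3i).
A real fundamental pair from Re and Im of e^((3+5i)t)v: X_1 = e^(3t)(cos(5t)·(-1,2) + sin(5t)·(2,-3)), X_2 = e^(3t)(sin(5t)·(-1,2) - cos(5t)·(2,-3)).
General solution: K_1X_1 + K_2X_2.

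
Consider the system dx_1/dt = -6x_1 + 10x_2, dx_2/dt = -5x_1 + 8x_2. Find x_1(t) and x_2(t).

Coefficient matrix A = [[-6, 10], [-5, 8]].
Characteristic polynomial det(A - λI) = λ^2 - 2λ + 2 = 0.
Eigenvalues λ = 1 ± i (complex conjugate pair).
For λ=1+i: an eigenvector is (1,1) - i(3,2) = (1 - 3i, 1 - 2i).
A real fundamental pair from Re and Im of e^((1+i)t)v: X_1 = e^(t)(cos(t)·(1,1) + sin(t)·(3,2)), X_2 = e^(t)(sin(t)·(1,1) - cos(t)·(3,2)).
General solution: C_1X_1 + C_2X_2.

x_1(t) = 3C_1e^(t)sin(t) + C_1e^(t)cos(t) + C_2e^(t)sin(t) - 3C_2e^(t)cos(t), x_2(t) = 2C_1e^(t)sin(t) + C_1e^(t)cos(t) + C_2e^(t)sin(t) - 2C_2e^(t)cos(t)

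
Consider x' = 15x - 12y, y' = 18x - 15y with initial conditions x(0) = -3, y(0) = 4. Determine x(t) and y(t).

Coefficient matrix A = [[15, -12], [18, -15]].
Characteristic polynomial det(A - λI) = λ^2 - 9 = 0.
Eigenvalues λ = 3, -3.
For λ=3: (A-λI) row 1 is [12, -12], so an eigenvector is (1, 1).
For λ=-3: (A-λI) row 1 is [18, -12], so an eigenvector is (-2, -3).
General solution: c_1e^(3t)(1,1) + c_2e^(-3t)(-2,-3).
Applying x(0)=-3, y(0)=4 gives c_1=-17, c_2=-7.

x(t) = -17e^(3t) + 14e^(-3t), y(t) = -17e^(3t) + 21e^(-3t)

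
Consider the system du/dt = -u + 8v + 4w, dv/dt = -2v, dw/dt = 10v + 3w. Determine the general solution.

Coefficient matrix A = [[-1, 8, 4], [0, -2, 0], [0, 10, 3]].
det(A - λI) = 0 gives eigenvalues λ = -2, 3, -1.
For λ=-2: eigenvector (0,1,-2).
For λ=3: eigenvector (1,0,1).
For λ=-1: eigenvector (-1,0,0).
General solution: K_1e^(-2t)(0,1,-2) + K_2e^(3t)(1,0,1) + K_3e^(-t)(-1,0,0).

u(t) = K_2e^(3t) - K_3e^(-t), v(t) = K_1e^(-2t), w(t) = -2K_1e^(-2t) + K_2e^(3t)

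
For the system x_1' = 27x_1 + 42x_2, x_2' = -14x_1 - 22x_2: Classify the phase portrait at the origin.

saddle

A = [[27,42],[-14,-22]]; det(A-λI) = λ^2 - 5λ - 6.
λ = 6, -1: opposite signs.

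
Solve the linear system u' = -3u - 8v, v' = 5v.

u(t) = -C_1e^(-3t) + C_2e^(5t), v(t) = -C_2e^(5t)

Coefficient matrix A = [[-3, -8], [0, 5]].
Characteristic polynomial det(A - λI) = λ^2 - 2λ - 15 = 0.
Eigenvalues λ = -3, 5.
For λ=-3: (A-λI) row 1 is [0, -8], so an eigenvector is (-1, 0).
For λ=5: (A-λI) row 1 is [-8, -8], so an eigenvector is (1, -1).
General solution: C_1e^(-3t)(-1,0) + C_2e^(5t)(1,-1).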